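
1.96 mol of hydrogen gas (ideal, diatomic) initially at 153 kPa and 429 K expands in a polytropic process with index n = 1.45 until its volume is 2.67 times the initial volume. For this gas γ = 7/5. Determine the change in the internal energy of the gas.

-6240 J

V₁ = nRT₁/P₁ = 1.96×8.314×429/153 = 45.7 L.
Polytropic n=1.45: T₂ = T₁(V₁/V₂)^(n−1) = 429×(0.375)^0.45 = 276 K; P₂ = P₁(V₁/V₂)^n = 36.8 kPa.
For an ideal gas ΔU = nCvΔT with Cv = (5/2)R = 20.8 J/(mol·K).
ΔU = 1.96×20.8×(276−429) = -6240 J.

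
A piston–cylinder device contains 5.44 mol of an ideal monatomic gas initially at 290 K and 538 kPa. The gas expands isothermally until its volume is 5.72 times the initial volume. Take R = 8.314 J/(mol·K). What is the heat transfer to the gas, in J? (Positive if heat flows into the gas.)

V₁ = nRT₁/P₁ = 5.44×8.314×290/538 = 24.4 L.
Isothermal: T stays 290 K; PV = const ⇒ V₂ = 139 L, P₂ = 94.1 kPa.
ΔU = 0 (ideal gas, T constant).
W = nRT ln(V₂/V₁) = 5.44×8.314×290×ln(5.72) = 22900 J.
Q = ΔU + W = 22900 J.

22900 J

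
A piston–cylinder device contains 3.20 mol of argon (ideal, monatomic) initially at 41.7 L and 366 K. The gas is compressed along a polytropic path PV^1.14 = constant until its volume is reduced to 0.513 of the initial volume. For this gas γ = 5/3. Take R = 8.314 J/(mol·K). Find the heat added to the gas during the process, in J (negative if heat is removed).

-5380 J

P₁ = nRT₁/V₁ = 3.20×8.314×366/41.7 = 234 kPa.
Polytropic n=1.14: T₂ = T₁(V₁/V₂)^(n−1) = 366×(1.95)^0.14 = 402 K; P₂ = P₁(V₁/V₂)^n = 500 kPa.
W = (P₁V₁−P₂V₂)/(n−1) = (234×41.7−500×21.4)/0.14 = -6810 J.
ΔU = nCvΔT = 3.20×12.5×(402−366) = 1430 J.
Q = ΔU + W = -5380 J.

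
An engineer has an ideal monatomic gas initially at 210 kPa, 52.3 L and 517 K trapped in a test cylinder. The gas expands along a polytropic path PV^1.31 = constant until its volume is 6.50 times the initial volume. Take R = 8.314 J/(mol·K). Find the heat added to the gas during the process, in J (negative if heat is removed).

n = P₁V₁/(RT₁) = 210×52.3/(8.314×517) = 2.56 mol.
Polytropic n=1.31: T₂ = T₁(V₁/V₂)^(n−1) = 517×(0.154)^0.31 = 289 K; P₂ = P₁(V₁/V₂)^n = 18.1 kPa.
W = (P₁V₁−P₂V₂)/(n−1) = (210×52.3−18.1×340)/0.31 = 15600 J.
ΔU = nCvΔT = 2.56×12.5×(289−517) = -7250 J.
Q = ΔU + W = 8340 J.

8340 J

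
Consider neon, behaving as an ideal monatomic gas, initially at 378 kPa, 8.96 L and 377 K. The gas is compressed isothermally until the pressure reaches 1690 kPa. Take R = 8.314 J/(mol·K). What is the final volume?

2.00 L

Isothermal: T stays 377 K; PV = const ⇒ V₂ = 2.00 L, P₂ = 1690 kPa.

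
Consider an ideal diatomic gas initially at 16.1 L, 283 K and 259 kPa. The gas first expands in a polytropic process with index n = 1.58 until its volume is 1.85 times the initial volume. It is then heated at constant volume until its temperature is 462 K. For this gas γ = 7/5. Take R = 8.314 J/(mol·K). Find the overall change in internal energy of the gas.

n = P₁V₁/(RT₁) = 259×16.1/(8.314×283) = 1.77 mol.
Step 1 — Polytropic n=1.58: T₂ = T₁(V₁/V₂)^(n−1) = 283×(0.541)^0.58 = 198 K; P₂ = P₁(V₁/V₂)^n = 98.0 kPa.
W = (P₁V₁−P₂V₂)/(n−1) = (259×16.1−98.0×29.8)/0.58 = 2160 J.
ΔU = nCvΔT = 1.77×20.8×(198−283) = -3130 J.
Q = ΔU + W = -971 J.
State after step 1: P = 98.0 kPa, V = 29.8 L, T = 198 K.
Step 2 — Isochoric: V stays 29.8 L; P/T = const ⇒ T₂ = 462 K, P₂ = 229 kPa.
W = 0 (no volume change).
ΔU = nCvΔT = 1.77×20.8×(462−198) = 9720 J.
Q = ΔU = 9720 J.
Net over both steps: W = 2160 J, Q = 8750 J, ΔU = 6590 J.

6590 J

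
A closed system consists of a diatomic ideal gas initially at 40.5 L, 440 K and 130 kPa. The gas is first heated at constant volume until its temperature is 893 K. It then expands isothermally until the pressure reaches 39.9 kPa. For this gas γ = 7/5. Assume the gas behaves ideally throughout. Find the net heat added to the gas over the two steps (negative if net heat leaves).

33700 J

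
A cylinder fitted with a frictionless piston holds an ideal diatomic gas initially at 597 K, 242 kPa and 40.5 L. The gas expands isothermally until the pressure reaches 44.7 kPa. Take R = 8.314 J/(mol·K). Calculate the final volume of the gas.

Isothermal: T stays 597 K; PV = const ⇒ V₂ = 219 L, P₂ = 44.7 kPa.

219 L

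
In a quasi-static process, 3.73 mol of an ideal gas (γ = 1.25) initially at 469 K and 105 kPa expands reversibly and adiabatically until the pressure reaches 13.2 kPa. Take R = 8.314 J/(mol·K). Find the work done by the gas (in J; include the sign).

19800 J

V₁ = nRT₁/P₁ = 3.73×8.314×469/105 = 139 L.
Adiabatic: T₂/T₁ = (P₂/P₁)^((γ−1)/γ) ⇒ T₂ = 469×(0.126)^0.200 = 310 K; V₂ = 728 L.
ΔU = nCvΔT = 3.73×33.3×(310−469) = -19800 J.
Q = 0 for an adiabatic process, so W = −ΔU = 19800 J.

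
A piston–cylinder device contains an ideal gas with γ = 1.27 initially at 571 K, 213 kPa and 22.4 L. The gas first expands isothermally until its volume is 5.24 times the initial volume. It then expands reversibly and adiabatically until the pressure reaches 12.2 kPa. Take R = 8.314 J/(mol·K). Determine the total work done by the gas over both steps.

11900 J

n = P₁V₁/(RT₁) = 213×22.4/(8.314×571) = 1.01 mol.
Step 1 — Isothermal: T stays 571 K; PV = const ⇒ V₂ = 117 L, P₂ = 40.6 kPa.
ΔU = 0 (ideal gas, T constant).
W = nRT ln(V₂/V₁) = 1.01×8.314×571×ln(5.24) = 7900 J.
Q = ΔU + W = 7900 J.
State after step 1: P = 40.6 kPa, V = 117 L, T = 571 K.
Step 2 — Adiabatic: T₂/T₁ = (P₂/P₁)^((γ−1)/γ) ⇒ T₂ = 571×(0.300)^0.213 = 442 K; V₂ = 303 L.
ΔU = nCvΔT = 1.01×30.8×(442−571) = -3990 J.
Q = 0 for an adiabatic process, so W = −ΔU = 3990 J.
Net over both steps: W = 11900 J, Q = 7900 J, ΔU = -3990 J.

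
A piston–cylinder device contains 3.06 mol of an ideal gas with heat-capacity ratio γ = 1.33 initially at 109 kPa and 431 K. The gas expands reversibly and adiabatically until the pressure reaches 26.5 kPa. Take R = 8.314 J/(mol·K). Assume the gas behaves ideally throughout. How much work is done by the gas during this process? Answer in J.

V₁ = nRT₁/P₁ = 3.06×8.314×431/109 = 101 L.
Adiabatic: T₂/T₁ = (P₂/P₁)^((γ−1)/γ) ⇒ T₂ = 431×(0.243)^0.248 = 303 K; V₂ = 291 L.
ΔU = nCvΔT = 3.06×25.2×(303−431) = -9830 J.
Q = 0 for an adiabatic process, so W = −ΔU = 9830 J.

9830 J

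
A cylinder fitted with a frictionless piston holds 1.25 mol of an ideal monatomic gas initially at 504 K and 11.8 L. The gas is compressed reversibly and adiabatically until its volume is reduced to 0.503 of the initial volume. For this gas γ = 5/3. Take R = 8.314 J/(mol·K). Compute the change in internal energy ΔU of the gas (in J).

P₁ = nRT₁/V₁ = 1.25×8.314×504/11.8 = 444 kPa.
Adiabatic: TV^(γ−1) = const ⇒ T₂ = 504×(1.99)^0.667 = 797 K; PV^γ = const ⇒ P₂ = 1400 kPa.
For an ideal gas ΔU = nCvΔT with Cv = (3/2)R = 12.5 J/(mol·K).
ΔU = 1.25×12.5×(797−504) = 4570 J.

4570 J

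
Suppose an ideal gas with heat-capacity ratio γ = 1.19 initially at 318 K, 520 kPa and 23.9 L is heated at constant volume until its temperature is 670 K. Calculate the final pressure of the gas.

Isochoric: V stays 23.9 L; P/T = const ⇒ T₂ = 670 K, P₂ = 1100 kPa.

1100 kPa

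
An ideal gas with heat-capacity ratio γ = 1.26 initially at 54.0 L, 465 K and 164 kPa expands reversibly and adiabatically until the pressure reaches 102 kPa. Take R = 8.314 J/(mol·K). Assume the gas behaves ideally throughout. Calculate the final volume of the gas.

78.7 L

Adiabatic: T₂/T₁ = (P₂/P₁)^((γ−1)/γ) ⇒ T₂ = 465×(0.622)^0.206 = 422 K; V₂ = 78.7 L.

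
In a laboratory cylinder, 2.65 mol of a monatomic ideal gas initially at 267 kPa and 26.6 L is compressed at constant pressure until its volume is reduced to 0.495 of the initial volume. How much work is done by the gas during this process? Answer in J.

-3590 J

T₁ = P₁V₁/(nR) = 267×26.6/(2.65×8.314) = 322 K.
Isobaric: P stays 267 kPa; V/T = const ⇒ T₂ = 160 K, V₂ = 13.2 L.
W = PΔV = 267×(13.2−26.6) kPa·L = -3590 J.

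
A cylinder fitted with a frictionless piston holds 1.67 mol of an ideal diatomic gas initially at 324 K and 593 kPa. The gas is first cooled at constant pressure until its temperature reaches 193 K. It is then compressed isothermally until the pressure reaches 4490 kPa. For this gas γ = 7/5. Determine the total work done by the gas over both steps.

V₁ = nRT₁/P₁ = 1.67×8.314×324/593 = 7.59 L.
Step 1 — Isobaric: P stays 593 kPa; V/T = const ⇒ T₂ = 193 K, V₂ = 4.52 L.
W = PΔV = 593×(4.52−7.59) kPa·L = -1820 J.
ΔU = nCvΔT = 1.67×20.8×(193−324) = -4550 J.
Q = ΔU + W = nCpΔT = -6370 J.
State after step 1: P = 593 kPa, V = 4.52 L, T = 193 K.
Step 2 — Isothermal: T stays 193 K; PV = const ⇒ V₂ = 0.597 L, P₂ = 4490 kPa.
ΔU = 0 (ideal gas, T constant).
W = nRT ln(V₂/V₁) = 1.67×8.314×193×ln(0.132) = -5420 J.
Q = ΔU + W = -5420 J.
Net over both steps: W = -7240 J, Q = -11800 J, ΔU = -4550 J.

-7240 J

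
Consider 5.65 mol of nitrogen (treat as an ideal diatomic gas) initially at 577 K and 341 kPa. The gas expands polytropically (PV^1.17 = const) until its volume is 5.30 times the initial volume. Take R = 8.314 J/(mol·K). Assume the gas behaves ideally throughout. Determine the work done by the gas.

39400 J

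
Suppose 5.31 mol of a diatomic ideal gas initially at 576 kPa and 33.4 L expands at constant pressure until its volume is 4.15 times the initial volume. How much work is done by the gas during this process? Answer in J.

60600 J

T₁ = P₁V₁/(nR) = 576×33.4/(5.31×8.314) = 436 K.
Isobaric: P stays 576 kPa; V/T = const ⇒ T₂ = 1810 K, V₂ = 139 L.
W = PΔV = 576×(139−33.4) kPa·L = 60600 J.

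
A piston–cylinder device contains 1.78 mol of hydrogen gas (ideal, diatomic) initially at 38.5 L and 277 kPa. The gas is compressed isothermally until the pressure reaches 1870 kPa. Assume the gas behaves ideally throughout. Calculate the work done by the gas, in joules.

T₁ = P₁V₁/(nR) = 277×38.5/(1.78×8.314) = 721 K.
Isothermal: T stays 721 K; PV = const ⇒ V₂ = 5.70 L, P₂ = 1870 kPa.
W = nRT ln(V₂/V₁) = 1.78×8.314×721×ln(0.148) = -20400 J.

-20400 J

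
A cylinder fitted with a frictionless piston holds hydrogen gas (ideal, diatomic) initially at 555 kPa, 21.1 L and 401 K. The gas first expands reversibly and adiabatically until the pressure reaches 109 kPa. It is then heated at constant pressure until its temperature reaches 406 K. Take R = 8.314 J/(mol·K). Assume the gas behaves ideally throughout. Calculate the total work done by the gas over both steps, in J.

n = P₁V₁/(RT₁) = 555×21.1/(8.314×401) = 3.51 mol.
Step 1 — Adiabatic: T₂/T₁ = (P₂/P₁)^((γ−1)/γ) ⇒ T₂ = 401×(0.196)^0.286 = 252 K; V₂ = 67.5 L.
ΔU = nCvΔT = 3.51×20.8×(252−401) = -10900 J.
Q = 0 for an adiabatic process, so W = −ΔU = 10900 J.
State after step 1: P = 109 kPa, V = 67.5 L, T = 252 K.
Step 2 — Isobaric: P stays 109 kPa; V/T = const ⇒ T₂ = 406 K, V₂ = 109 L.
W = PΔV = 109×(109−67.5) kPa·L = 4500 J.
ΔU = nCvΔT = 3.51×20.8×(406−252) = 11300 J.
Q = ΔU + W = nCpΔT = 15800 J.
Net over both steps: W = 15400 J, Q = 15800 J, ΔU = 365 J.

15400 J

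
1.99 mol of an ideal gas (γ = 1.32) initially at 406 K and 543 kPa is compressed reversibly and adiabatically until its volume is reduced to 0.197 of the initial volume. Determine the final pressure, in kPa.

4640 kPa

V₁ = nRT₁/P₁ = 1.99×8.314×406/543 = 12.4 L.
Adiabatic: TV^(γ−1) = const ⇒ T₂ = 406×(5.08)^0.320 = 683 K; PV^γ = const ⇒ P₂ = 4640 kPa.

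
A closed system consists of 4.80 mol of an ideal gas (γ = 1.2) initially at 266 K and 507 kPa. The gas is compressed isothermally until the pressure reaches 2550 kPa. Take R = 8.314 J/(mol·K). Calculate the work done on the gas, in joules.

17100 J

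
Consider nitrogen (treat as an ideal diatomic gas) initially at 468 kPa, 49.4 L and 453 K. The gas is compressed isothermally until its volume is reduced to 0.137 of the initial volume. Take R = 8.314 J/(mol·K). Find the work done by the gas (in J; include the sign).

-46000 J

n = P₁V₁/(RT₁) = 468×49.4/(8.314×453) = 6.14 mol.
Isothermal: T stays 453 K; PV = const ⇒ V₂ = 6.77 L, P₂ = 3420 kPa.
W = nRT ln(V₂/V₁) = 6.14×8.314×453×ln(0.137) = -46000 J.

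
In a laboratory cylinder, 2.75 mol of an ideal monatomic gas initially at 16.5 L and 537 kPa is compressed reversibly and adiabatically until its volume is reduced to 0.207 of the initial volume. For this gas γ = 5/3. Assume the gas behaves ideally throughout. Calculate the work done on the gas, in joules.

T₁ = P₁V₁/(nR) = 537×16.5/(2.75×8.314) = 388 K.
Adiabatic: TV^(γ−1) = const ⇒ T₂ = 388×(4.83)^0.667 = 1110 K; PV^γ = const ⇒ P₂ = 7410 kPa.
ΔU = nCvΔT = 2.75×12.5×(1110−388) = 24700 J.
Q = 0 for an adiabatic process, so W = −ΔU = -24700 J.
Work done on the gas = −W_by = 24700 J.

24700 J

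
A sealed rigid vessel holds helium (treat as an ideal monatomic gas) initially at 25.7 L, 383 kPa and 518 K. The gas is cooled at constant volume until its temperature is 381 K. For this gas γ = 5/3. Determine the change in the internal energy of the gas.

n = P₁V₁/(RT₁) = 383×25.7/(8.314×518) = 2.29 mol.
Isochoric: V stays 25.7 L; P/T = const ⇒ T₂ = 381 K, P₂ = 282 kPa.
For an ideal gas ΔU = nCvΔT with Cv = (3/2)R = 12.5 J/(mol·K).
ΔU = 2.29×12.5×(381−518) = -3900 J.

-3900 J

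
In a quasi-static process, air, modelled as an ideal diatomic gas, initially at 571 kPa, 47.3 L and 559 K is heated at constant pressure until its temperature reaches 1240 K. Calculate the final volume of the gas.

Isobaric: P stays 571 kPa; V/T = const ⇒ T₂ = 1240 K, V₂ = 105 L.

105 L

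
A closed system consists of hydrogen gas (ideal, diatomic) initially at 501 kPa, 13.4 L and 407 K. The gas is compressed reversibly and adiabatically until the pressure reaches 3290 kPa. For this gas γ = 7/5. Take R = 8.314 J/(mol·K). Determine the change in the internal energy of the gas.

12000 J

n = P₁V₁/(RT₁) = 501×13.4/(8.314×407) = 1.98 mol.
Adiabatic: T₂/T₁ = (P₂/P₁)^((γ−1)/γ) ⇒ T₂ = 407×(6.57)^0.286 = 697 K; V₂ = 3.49 L.
For an ideal gas ΔU = nCvΔT with Cv = (5/2)R = 20.8 J/(mol·K).
ΔU = 1.98×20.8×(697−407) = 12000 J.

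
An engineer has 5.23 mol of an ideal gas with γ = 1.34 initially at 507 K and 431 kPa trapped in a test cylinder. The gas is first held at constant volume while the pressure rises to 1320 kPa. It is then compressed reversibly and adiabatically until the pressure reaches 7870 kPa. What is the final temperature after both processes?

2440 K

V₁ = nRT₁/P₁ = 5.23×8.314×507/431 = 51.1 L.
Step 1 — Isochoric: V stays 51.1 L; P/T = const ⇒ T₂ = 1550 K, P₂ = 1320 kPa.
W = 0 (no volume change).
ΔU = nCvΔT = 5.23×24.5×(1550−507) = 134000 J.
Q = ΔU = 134000 J.
State after step 1: P = 1320 kPa, V = 51.1 L, T = 1550 K.
Step 2 — Adiabatic: T₂/T₁ = (P₂/P₁)^((γ−1)/γ) ⇒ T₂ = 1550×(5.96)^0.254 = 2440 K; V₂ = 13.5 L.
ΔU = nCvΔT = 5.23×24.5×(2440−1550) = 114000 J.
Q = 0 for an adiabatic process, so W = −ΔU = -114000 J.
Net over both steps: W = -114000 J, Q = 134000 J, ΔU = 248000 J.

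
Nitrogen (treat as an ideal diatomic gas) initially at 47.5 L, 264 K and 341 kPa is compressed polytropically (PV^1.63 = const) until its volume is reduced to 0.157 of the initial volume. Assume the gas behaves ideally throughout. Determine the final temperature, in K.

Polytropic n=1.63: T₂ = T₁(V₁/V₂)^(n−1) = 264×(6.37)^0.63 = 848 K; P₂ = P₁(V₁/V₂)^n = 6970 kPa.

848 K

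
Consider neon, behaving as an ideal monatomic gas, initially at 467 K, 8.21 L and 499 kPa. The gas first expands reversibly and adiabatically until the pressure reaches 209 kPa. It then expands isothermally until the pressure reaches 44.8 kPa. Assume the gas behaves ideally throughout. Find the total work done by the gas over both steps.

6260 J

n = P₁V₁/(RT₁) = 499×8.21/(8.314×467) = 1.06 mol.
Step 1 — Adiabatic: T₂/T₁ = (P₂/P₁)^((γ−1)/γ) ⇒ T₂ = 467×(0.419)^0.400 = 330 K; V₂ = 13.8 L.
ΔU = nCvΔT = 1.06×12.5×(330−467) = -1810 J.
Q = 0 for an adiabatic process, so W = −ΔU = 1810 J.
State after step 1: P = 209 kPa, V = 13.8 L, T = 330 K.
Step 2 — Isothermal: T stays 330 K; PV = const ⇒ V₂ = 64.6 L, P₂ = 44.8 kPa.
ΔU = 0 (ideal gas, T constant).
W = nRT ln(V₂/V₁) = 1.06×8.314×330×ln(4.67) = 4450 J.
Q = ΔU + W = 4450 J.
Net over both steps: W = 6260 J, Q = 4450 J, ΔU = -1810 J.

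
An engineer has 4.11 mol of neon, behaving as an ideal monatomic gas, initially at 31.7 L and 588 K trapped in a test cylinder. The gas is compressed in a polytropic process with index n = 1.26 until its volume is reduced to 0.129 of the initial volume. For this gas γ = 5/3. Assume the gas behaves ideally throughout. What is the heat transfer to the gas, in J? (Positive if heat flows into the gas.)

-33100 J

P₁ = nRT₁/V₁ = 4.11×8.314×588/31.7 = 634 kPa.
Polytropic n=1.26: T₂ = T₁(V₁/V₂)^(n−1) = 588×(7.75)^0.26 = 1000 K; P₂ = P₁(V₁/V₂)^n = 8370 kPa.
W = (P₁V₁−P₂V₂)/(n−1) = (634×31.7−8370×4.09)/0.26 = -54300 J.
ΔU = nCvΔT = 4.11×12.5×(1000−588) = 21200 J.
Q = ΔU + W = -33100 J.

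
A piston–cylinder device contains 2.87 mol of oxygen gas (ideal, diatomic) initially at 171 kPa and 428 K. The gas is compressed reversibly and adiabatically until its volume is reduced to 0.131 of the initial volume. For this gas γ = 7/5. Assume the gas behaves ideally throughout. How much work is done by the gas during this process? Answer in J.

V₁ = nRT₁/P₁ = 2.87×8.314×428/171 = 59.7 L.
Adiabatic: TV^(γ−1) = const ⇒ T₂ = 428×(7.63)^0.400 = 965 K; PV^γ = const ⇒ P₂ = 2940 kPa.
ΔU = nCvΔT = 2.87×20.8×(965−428) = 32000 J.
Q = 0 for an adiabatic process, so W = −ΔU = -32000 J.

-32000 J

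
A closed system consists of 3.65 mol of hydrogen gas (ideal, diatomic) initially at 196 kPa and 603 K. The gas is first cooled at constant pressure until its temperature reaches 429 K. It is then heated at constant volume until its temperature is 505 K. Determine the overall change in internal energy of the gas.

V₁ = nRT₁/P₁ = 3.65×8.314×603/196 = 93.4 L.
Step 1 — Isobaric: P stays 196 kPa; V/T = const ⇒ T₂ = 429 K, V₂ = 66.4 L.
W = PΔV = 196×(66.4−93.4) kPa·L = -5280 J.
ΔU = nCvΔT = 3.65×20.8×(429−603) = -13200 J.
Q = ΔU + W = nCpΔT = -18500 J.
State after step 1: P = 196 kPa, V = 66.4 L, T = 429 K.
Step 2 — Isochoric: V stays 66.4 L; P/T = const ⇒ T₂ = 505 K, P₂ = 231 kPa.
W = 0 (no volume change).
ΔU = nCvΔT = 3.65×20.8×(505−429) = 5770 J.
Q = ΔU = 5770 J.
Net over both steps: W = -5280 J, Q = -12700 J, ΔU = -7430 J.

-7430 J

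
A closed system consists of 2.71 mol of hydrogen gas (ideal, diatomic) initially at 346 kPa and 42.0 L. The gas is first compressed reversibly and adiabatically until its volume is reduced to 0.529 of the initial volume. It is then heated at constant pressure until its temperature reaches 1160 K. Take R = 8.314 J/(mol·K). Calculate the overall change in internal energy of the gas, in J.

29000 J

T₁ = P₁V₁/(nR) = 346×42.0/(2.71×8.314) = 645 K.
Step 1 — Adiabatic: TV^(γ−1) = const ⇒ T₂ = 645×(1.89)^0.400 = 832 K; PV^γ = const ⇒ P₂ = 844 kPa.
ΔU = nCvΔT = 2.71×20.8×(832−645) = 10500 J.
Q = 0 for an adiabatic process, so W = −ΔU = -10500 J.
State after step 1: P = 844 kPa, V = 22.2 L, T = 832 K.
Step 2 — Isobaric: P stays 844 kPa; V/T = const ⇒ T₂ = 1160 K, V₂ = 31.0 L.
W = PΔV = 844×(31.0−22.2) kPa·L = 7390 J.
ΔU = nCvΔT = 2.71×20.8×(1160−832) = 18500 J.
Q = ΔU + W = nCpΔT = 25900 J.
Net over both steps: W = -3150 J, Q = 25900 J, ΔU = 29000 J.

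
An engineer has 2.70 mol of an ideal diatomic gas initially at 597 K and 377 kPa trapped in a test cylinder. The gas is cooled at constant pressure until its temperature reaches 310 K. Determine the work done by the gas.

V₁ = nRT₁/P₁ = 2.70×8.314×597/377 = 35.5 L.
Isobaric: P stays 377 kPa; V/T = const ⇒ T₂ = 310 K, V₂ = 18.5 L.
W = PΔV = 377×(18.5−35.5) kPa·L = -6440 J.

-6440 J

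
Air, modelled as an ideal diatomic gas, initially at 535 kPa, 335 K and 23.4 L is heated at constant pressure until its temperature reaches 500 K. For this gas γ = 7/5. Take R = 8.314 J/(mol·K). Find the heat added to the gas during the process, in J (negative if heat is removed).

n = P₁V₁/(RT₁) = 535×23.4/(8.314×335) = 4.49 mol.
Isobaric: P stays 535 kPa; V/T = const ⇒ T₂ = 500 K, V₂ = 34.9 L.
W = PΔV = 535×(34.9−23.4) kPa·L = 6170 J.
ΔU = nCvΔT = 4.49×20.8×(500−335) = 15400 J.
Q = ΔU + W = nCpΔT = 21600 J.

21600 J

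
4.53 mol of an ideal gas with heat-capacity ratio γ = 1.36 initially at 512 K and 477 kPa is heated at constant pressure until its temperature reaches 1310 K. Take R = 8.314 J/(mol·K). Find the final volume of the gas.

V₁ = nRT₁/P₁ = 4.53×8.314×512/477 = 40.4 L.
Isobaric: P stays 477 kPa; V/T = const ⇒ T₂ = 1310 K, V₂ = 103 L.

103 L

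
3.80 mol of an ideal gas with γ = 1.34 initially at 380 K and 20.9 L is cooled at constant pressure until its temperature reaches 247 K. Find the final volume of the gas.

13.6 L

P₁ = nRT₁/V₁ = 3.80×8.314×380/20.9 = 574 kPa.
Isobaric: P stays 574 kPa; V/T = const ⇒ T₂ = 247 K, V₂ = 13.6 L.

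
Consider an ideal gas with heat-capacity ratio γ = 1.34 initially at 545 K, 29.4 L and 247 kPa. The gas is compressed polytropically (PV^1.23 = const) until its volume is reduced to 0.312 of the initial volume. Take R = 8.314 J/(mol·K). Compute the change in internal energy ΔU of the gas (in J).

n = P₁V₁/(RT₁) = 247×29.4/(8.314×545) = 1.60 mol.
Polytropic n=1.23: T₂ = T₁(V₁/V₂)^(n−1) = 545×(3.21)^0.23 = 712 K; P₂ = P₁(V₁/V₂)^n = 1030 kPa.
For an ideal gas ΔU = nCvΔT with Cv = R/(γ−1) = 24.5 J/(mol·K).
ΔU = 1.60×24.5×(712−545) = 6560 J.

6560 J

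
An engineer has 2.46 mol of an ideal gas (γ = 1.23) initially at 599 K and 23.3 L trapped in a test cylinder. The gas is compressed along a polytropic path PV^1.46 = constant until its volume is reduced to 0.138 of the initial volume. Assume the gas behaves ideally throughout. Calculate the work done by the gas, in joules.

-39600 J

P₁ = nRT₁/V₁ = 2.46×8.314×599/23.3 = 526 kPa.
Polytropic n=1.46: T₂ = T₁(V₁/V₂)^(n−1) = 599×(7.25)^0.46 = 1490 K; P₂ = P₁(V₁/V₂)^n = 9480 kPa.
W = (P₁V₁−P₂V₂)/(n−1) = (526×23.3−9480×3.22)/0.46 = -39600 J.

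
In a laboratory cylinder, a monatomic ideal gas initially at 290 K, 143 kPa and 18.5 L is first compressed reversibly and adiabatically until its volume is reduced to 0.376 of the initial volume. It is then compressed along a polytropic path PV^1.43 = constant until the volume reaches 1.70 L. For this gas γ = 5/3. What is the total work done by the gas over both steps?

-13500 J

n = P₁V₁/(RT₁) = 143×18.5/(8.314×290) = 1.10 mol.
Step 1 — Adiabatic: TV^(γ−1) = const ⇒ T₂ = 290×(2.66)^0.667 = 557 K; PV^γ = const ⇒ P₂ = 730 kPa.
ΔU = nCvΔT = 1.10×12.5×(557−290) = 3650 J.
Q = 0 for an adiabatic process, so W = −ΔU = -3650 J.
State after step 1: P = 730 kPa, V = 6.96 L, T = 557 K.
Step 2 — Polytropic n=1.43: T₂ = T₁(V₁/V₂)^(n−1) = 557×(4.09)^0.43 = 1020 K; P₂ = P₁(V₁/V₂)^n = 5480 kPa.
W = (P₁V₁−P₂V₂)/(n−1) = (730×6.96−5480×1.70)/0.43 = -9840 J.
ΔU = nCvΔT = 1.10×12.5×(1020−557) = 6340 J.
Q = ΔU + W = -3490 J.
Net over both steps: W = -13500 J, Q = -3490 J, ΔU = 9990 J.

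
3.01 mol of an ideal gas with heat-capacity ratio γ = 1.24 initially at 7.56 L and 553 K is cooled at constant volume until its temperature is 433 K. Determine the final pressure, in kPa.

1430 kPa

P₁ = nRT₁/V₁ = 3.01×8.314×553/7.56 = 1830 kPa.
Isochoric: V stays 7.56 L; P/T = const ⇒ T₂ = 433 K, P₂ = 1430 kPa.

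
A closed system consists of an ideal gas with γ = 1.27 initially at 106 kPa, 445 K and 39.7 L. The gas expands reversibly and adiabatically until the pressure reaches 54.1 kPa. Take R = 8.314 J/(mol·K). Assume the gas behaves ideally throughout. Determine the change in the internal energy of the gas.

n = P₁V₁/(RT₁) = 106×39.7/(8.314×445) = 1.14 mol.
Adiabatic: T₂/T₁ = (P₂/P₁)^((γ−1)/γ) ⇒ T₂ = 445×(0.510)^0.213 = 386 K; V₂ = 67.4 L.
For an ideal gas ΔU = nCvΔT with Cv = R/(γ−1) = 30.8 J/(mol·K).
ΔU = 1.14×30.8×(386−445) = -2080 J.

-2080 J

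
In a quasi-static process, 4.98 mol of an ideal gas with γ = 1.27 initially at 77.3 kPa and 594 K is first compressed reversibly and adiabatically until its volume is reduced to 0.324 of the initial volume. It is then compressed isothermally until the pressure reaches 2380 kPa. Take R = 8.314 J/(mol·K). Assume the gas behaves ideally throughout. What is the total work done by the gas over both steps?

-98900 J

V₁ = nRT₁/P₁ = 4.98×8.314×594/77.3 = 318 L.
Step 1 — Adiabatic: TV^(γ−1) = const ⇒ T₂ = 594×(3.09)^0.270 = 805 K; PV^γ = const ⇒ P₂ = 323 kPa.
ΔU = nCvΔT = 4.98×30.8×(805−594) = 32400 J.
Q = 0 for an adiabatic process, so W = −ΔU = -32400 J.
State after step 1: P = 323 kPa, V = 103 L, T = 805 K.
Step 2 — Isothermal: T stays 805 K; PV = const ⇒ V₂ = 14.0 L, P₂ = 2380 kPa.
ΔU = 0 (ideal gas, T constant).
W = nRT ln(V₂/V₁) = 4.98×8.314×805×ln(0.136) = -66500 J.
Q = ΔU + W = -66500 J.
Net over both steps: W = -98900 J, Q = -66500 J, ΔU = 32400 J.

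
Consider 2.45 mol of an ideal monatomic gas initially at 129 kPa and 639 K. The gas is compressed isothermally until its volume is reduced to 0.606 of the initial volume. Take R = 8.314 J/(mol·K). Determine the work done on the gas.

V₁ = nRT₁/P₁ = 2.45×8.314×639/129 = 101 L.
Isothermal: T stays 639 K; PV = const ⇒ V₂ = 61.1 L, P₂ = 213 kPa.
W = nRT ln(V₂/V₁) = 2.45×8.314×639×ln(0.606) = -6520 J.
Work done on the gas = −W_by = 6520 J.

6520 J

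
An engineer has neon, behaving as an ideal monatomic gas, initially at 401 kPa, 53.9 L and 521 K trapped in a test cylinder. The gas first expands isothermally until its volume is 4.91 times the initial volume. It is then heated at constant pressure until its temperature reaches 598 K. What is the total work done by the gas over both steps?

37600 J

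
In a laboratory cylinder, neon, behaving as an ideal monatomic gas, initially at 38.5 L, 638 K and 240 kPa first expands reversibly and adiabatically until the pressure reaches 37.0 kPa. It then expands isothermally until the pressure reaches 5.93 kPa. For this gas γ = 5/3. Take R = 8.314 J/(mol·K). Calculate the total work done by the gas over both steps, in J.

15300 J

n = P₁V₁/(RT₁) = 240×38.5/(8.314×638) = 1.74 mol.
Step 1 — Adiabatic: T₂/T₁ = (P₂/P₁)^((γ−1)/γ) ⇒ T₂ = 638×(0.154)^0.400 = 302 K; V₂ = 118 L.
ΔU = nCvΔT = 1.74×12.5×(302−638) = -7300 J.
Q = 0 for an adiabatic process, so W = −ΔU = 7300 J.
State after step 1: P = 37.0 kPa, V = 118 L, T = 302 K.
Step 2 — Isothermal: T stays 302 K; PV = const ⇒ V₂ = 738 L, P₂ = 5.93 kPa.
ΔU = 0 (ideal gas, T constant).
W = nRT ln(V₂/V₁) = 1.74×8.314×302×ln(6.24) = 8010 J.
Q = ΔU + W = 8010 J.
Net over both steps: W = 15300 J, Q = 8010 J, ΔU = -7300 J.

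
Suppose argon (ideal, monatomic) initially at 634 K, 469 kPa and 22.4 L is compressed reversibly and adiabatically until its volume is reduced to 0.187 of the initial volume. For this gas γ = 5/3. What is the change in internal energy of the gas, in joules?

n = P₁V₁/(RT₁) = 469×22.4/(8.314×634) = 1.99 mol.
Adiabatic: TV^(γ−1) = const ⇒ T₂ = 634×(5.35)^0.667 = 1940 K; PV^γ = const ⇒ P₂ = 7670 kPa.
For an ideal gas ΔU = nCvΔT with Cv = (3/2)R = 12.5 J/(mol·K).
ΔU = 1.99×12.5×(1940−634) = 32400 J.

32400 J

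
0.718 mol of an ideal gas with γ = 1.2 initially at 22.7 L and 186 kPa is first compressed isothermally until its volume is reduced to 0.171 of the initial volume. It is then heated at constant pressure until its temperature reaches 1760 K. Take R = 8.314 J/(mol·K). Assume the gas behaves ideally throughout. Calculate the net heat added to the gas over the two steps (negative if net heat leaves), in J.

30200 J

T₁ = P₁V₁/(nR) = 186×22.7/(0.718×8.314) = 707 K.
Step 1 — Isothermal: T stays 707 K; PV = const ⇒ V₂ = 3.88 L, P₂ = 1090 kPa.
ΔU = 0 (ideal gas, T constant).
W = nRT ln(V₂/V₁) = 0.718×8.314×707×ln(0.171) = -7460 J.
Q = ΔU + W = -7460 J.
State after step 1: P = 1090 kPa, V = 3.88 L, T = 707 K.
Step 2 — Isobaric: P stays 1090 kPa; V/T = const ⇒ T₂ = 1760 K, V₂ = 9.66 L.
W = PΔV = 1090×(9.66−3.88) kPa·L = 6280 J.
ΔU = nCvΔT = 0.718×41.6×(1760−707) = 31400 J.
Q = ΔU + W = nCpΔT = 37700 J.
Net over both steps: W = -1170 J, Q = 30200 J, ΔU = 31400 J.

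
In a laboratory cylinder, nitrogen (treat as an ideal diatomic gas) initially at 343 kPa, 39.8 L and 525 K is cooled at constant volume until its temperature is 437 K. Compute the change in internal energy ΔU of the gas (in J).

-5720 J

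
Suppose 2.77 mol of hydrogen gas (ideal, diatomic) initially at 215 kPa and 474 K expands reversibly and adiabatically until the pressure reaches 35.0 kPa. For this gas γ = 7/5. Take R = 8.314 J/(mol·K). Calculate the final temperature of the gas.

282 K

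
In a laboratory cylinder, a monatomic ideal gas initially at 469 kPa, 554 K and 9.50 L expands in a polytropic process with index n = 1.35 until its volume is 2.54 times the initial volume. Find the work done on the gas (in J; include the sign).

n = P₁V₁/(RT₁) = 469×9.50/(8.314×554) = 0.967 mol.
Polytropic n=1.35: T₂ = T₁(V₁/V₂)^(n−1) = 554×(0.394)^0.35 = 400 K; P₂ = P₁(V₁/V₂)^n = 133 kPa.
W = (P₁V₁−P₂V₂)/(n−1) = (469×9.50−133×24.1)/0.35 = 3540 J.
Work done on the gas = −W_by = -3540 J.

-3540 J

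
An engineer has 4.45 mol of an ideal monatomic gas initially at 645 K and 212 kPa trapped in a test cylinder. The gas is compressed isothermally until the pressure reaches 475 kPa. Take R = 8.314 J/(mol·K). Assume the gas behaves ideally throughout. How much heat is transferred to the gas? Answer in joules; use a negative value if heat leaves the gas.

-19300 J

V₁ = nRT₁/P₁ = 4.45×8.314×645/212 = 113 L.
Isothermal: T stays 645 K; PV = const ⇒ V₂ = 50.2 L, P₂ = 475 kPa.
ΔU = 0 (ideal gas, T constant).
W = nRT ln(V₂/V₁) = 4.45×8.314×645×ln(0.446) = -19300 J.
Q = ΔU + W = -19300 J.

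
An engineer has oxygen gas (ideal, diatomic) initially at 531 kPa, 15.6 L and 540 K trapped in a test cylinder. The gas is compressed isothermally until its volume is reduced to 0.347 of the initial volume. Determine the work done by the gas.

n = P₁V₁/(RT₁) = 531×15.6/(8.314×540) = 1.85 mol.
Isothermal: T stays 540 K; PV = const ⇒ V₂ = 5.41 L, P₂ = 1530 kPa.
W = nRT ln(V₂/V₁) = 1.85×8.314×540×ln(0.347) = -8770 J.

-8770 J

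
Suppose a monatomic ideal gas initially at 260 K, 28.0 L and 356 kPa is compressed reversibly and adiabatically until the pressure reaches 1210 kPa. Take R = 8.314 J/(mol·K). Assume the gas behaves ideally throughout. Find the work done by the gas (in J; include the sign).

-9440 J

n = P₁V₁/(RT₁) = 356×28.0/(8.314×260) = 4.61 mol.
Adiabatic: T₂/T₁ = (P₂/P₁)^((γ−1)/γ) ⇒ T₂ = 260×(3.40)^0.400 = 424 K; V₂ = 13.4 L.
ΔU = nCvΔT = 4.61×12.5×(424−260) = 9440 J.
Q = 0 for an adiabatic process, so W = −ΔU = -9440 J.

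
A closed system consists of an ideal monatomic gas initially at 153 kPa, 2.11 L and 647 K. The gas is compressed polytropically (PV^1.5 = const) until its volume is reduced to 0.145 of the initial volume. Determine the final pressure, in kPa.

2770 kPa

Polytropic n=1.5: T₂ = T₁(V₁/V₂)^(n−1) = 647×(6.90)^0.50 = 1700 K; P₂ = P₁(V₁/V₂)^n = 2770 kPa.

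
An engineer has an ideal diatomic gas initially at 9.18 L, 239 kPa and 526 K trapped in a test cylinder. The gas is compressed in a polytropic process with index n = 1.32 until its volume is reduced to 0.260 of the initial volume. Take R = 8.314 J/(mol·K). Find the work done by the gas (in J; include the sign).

-3690 J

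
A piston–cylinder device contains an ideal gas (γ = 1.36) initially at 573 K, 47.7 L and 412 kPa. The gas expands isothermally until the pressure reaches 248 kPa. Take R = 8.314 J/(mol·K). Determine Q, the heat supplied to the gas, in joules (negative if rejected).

9980 J

n = P₁V₁/(RT₁) = 412×47.7/(8.314×573) = 4.13 mol.
Isothermal: T stays 573 K; PV = const ⇒ V₂ = 79.2 L, P₂ = 248 kPa.
ΔU = 0 (ideal gas, T constant).
W = nRT ln(V₂/V₁) = 4.13×8.314×573×ln(1.66) = 9980 J.
Q = ΔU + W = 9980 J.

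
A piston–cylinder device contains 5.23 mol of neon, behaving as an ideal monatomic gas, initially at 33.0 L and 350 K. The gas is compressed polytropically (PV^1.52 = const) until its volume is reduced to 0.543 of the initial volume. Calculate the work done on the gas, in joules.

10900 J

P₁ = nRT₁/V₁ = 5.23×8.314×350/33.0 = 461 kPa.
Polytropic n=1.52: T₂ = T₁(V₁/V₂)^(n−1) = 350×(1.84)^0.52 = 481 K; P₂ = P₁(V₁/V₂)^n = 1170 kPa.
W = (P₁V₁−P₂V₂)/(n−1) = (461×33.0−1170×17.9)/0.52 = -10900 J.
Work done on the gas = −W_by = 10900 J.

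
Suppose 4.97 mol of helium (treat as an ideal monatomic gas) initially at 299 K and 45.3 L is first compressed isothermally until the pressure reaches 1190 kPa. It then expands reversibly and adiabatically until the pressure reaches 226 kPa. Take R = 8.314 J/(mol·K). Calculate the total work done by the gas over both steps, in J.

-9200 J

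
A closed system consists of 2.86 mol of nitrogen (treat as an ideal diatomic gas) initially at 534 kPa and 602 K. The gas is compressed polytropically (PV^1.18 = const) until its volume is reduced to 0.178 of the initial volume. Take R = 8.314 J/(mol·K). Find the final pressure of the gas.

4090 kPa

V₁ = nRT₁/P₁ = 2.86×8.314×602/534 = 26.8 L.
Polytropic n=1.18: T₂ = T₁(V₁/V₂)^(n−1) = 602×(5.62)^0.18 = 821 K; P₂ = P₁(V₁/V₂)^n = 4090 kPa.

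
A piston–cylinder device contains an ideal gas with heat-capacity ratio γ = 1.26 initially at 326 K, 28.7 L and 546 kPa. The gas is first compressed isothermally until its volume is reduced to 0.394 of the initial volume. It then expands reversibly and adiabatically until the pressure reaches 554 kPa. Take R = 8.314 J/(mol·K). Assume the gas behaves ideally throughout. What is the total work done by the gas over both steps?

n = P₁V₁/(RT₁) = 546×28.7/(8.314×326) = 5.78 mol.
Step 1 — Isothermal: T stays 326 K; PV = const ⇒ V₂ = 11.3 L, P₂ = 1390 kPa.
ΔU = 0 (ideal gas, T constant).
W = nRT ln(V₂/V₁) = 5.78×8.314×326×ln(0.394) = -14600 J.
Q = ΔU + W = -14600 J.
State after step 1: P = 1390 kPa, V = 11.3 L, T = 326 K.
Step 2 — Adiabatic: T₂/T₁ = (P₂/P₁)^((γ−1)/γ) ⇒ T₂ = 326×(0.400)^0.206 = 270 K; V₂ = 23.4 L.
ΔU = nCvΔT = 5.78×32.0×(270−326) = -10400 J.
Q = 0 for an adiabatic process, so W = −ΔU = 10400 J.
Net over both steps: W = -4210 J, Q = -14600 J, ΔU = -10400 J.

-4210 J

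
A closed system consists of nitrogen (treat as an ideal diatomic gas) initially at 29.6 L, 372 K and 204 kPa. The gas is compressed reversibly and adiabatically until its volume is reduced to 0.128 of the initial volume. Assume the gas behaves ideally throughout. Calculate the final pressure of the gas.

3630 kPa

Adiabatic: TV^(γ−1) = const ⇒ T₂ = 372×(7.81)^0.400 = 847 K; PV^γ = const ⇒ P₂ = 3630 kPa.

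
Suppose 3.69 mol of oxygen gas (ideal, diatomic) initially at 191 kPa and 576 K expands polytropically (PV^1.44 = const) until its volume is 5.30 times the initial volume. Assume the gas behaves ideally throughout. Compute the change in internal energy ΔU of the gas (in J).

-23000 J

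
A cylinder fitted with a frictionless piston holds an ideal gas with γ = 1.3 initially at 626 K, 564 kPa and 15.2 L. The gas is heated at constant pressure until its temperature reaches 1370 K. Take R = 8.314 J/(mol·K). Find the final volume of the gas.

Isobaric: P stays 564 kPa; V/T = const ⇒ T₂ = 1370 K, V₂ = 33.3 L.

33.3 L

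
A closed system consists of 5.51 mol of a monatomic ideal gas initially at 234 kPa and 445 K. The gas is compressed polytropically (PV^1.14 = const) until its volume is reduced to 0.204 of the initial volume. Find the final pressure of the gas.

1430 kPa

V₁ = nRT₁/P₁ = 5.51×8.314×445/234 = 87.1 L.
Polytropic n=1.14: T₂ = T₁(V₁/V₂)^(n−1) = 445×(4.90)^0.14 = 556 K; P₂ = P₁(V₁/V₂)^n = 1430 kPa.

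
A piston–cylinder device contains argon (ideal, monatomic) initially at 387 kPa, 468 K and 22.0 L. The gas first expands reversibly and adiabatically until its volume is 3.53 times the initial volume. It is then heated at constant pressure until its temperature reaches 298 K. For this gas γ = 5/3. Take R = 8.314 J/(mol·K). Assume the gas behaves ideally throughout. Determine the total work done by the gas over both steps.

9010 J

n = P₁V₁/(RT₁) = 387×22.0/(8.314×468) = 2.19 mol.
Step 1 — Adiabatic: TV^(γ−1) = const ⇒ T₂ = 468×(0.283)^0.667 = 202 K; PV^γ = const ⇒ P₂ = 47.3 kPa.
ΔU = nCvΔT = 2.19×12.5×(202−468) = -7260 J.
Q = 0 for an adiabatic process, so W = −ΔU = 7260 J.
State after step 1: P = 47.3 kPa, V = 77.7 L, T = 202 K.
Step 2 — Isobaric: P stays 47.3 kPa; V/T = const ⇒ T₂ = 298 K, V₂ = 115 L.
W = PΔV = 47.3×(115−77.7) kPa·L = 1750 J.
ΔU = nCvΔT = 2.19×12.5×(298−202) = 2620 J.
Q = ΔU + W = nCpΔT = 4370 J.
Net over both steps: W = 9010 J, Q = 4370 J, ΔU = -4640 J.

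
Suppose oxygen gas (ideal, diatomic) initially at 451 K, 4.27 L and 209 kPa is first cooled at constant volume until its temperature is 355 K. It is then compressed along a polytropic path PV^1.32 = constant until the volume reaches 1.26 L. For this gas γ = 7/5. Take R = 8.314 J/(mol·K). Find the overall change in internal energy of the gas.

n = P₁V₁/(RT₁) = 209×4.27/(8.314×451) = 0.238 mol.
Step 1 — Isochoric: V stays 4.27 L; P/T = const ⇒ T₂ = 355 K, P₂ = 165 kPa.
W = 0 (no volume change).
ΔU = nCvΔT = 0.238×20.8×(355−451) = -475 J.
Q = ΔU = -475 J.
State after step 1: P = 165 kPa, V = 4.27 L, T = 355 K.
Step 2 — Polytropic n=1.32: T₂ = T₁(V₁/V₂)^(n−1) = 355×(3.39)^0.32 = 525 K; P₂ = P₁(V₁/V₂)^n = 824 kPa.
W = (P₁V₁−P₂V₂)/(n−1) = (165×4.27−824×1.26)/0.32 = -1050 J.
ΔU = nCvΔT = 0.238×20.8×(525−355) = 839 J.
Q = ΔU + W = -210 J.
Net over both steps: W = -1050 J, Q = -685 J, ΔU = 364 J.

364 J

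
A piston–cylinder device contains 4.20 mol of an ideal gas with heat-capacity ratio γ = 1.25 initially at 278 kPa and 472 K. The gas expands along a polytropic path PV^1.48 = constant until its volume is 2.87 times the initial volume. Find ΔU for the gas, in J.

V₁ = nRT₁/P₁ = 4.20×8.314×472/278 = 59.3 L.
Polytropic n=1.48: T₂ = T₁(V₁/V₂)^(n−1) = 472×(0.348)^0.48 = 285 K; P₂ = P₁(V₁/V₂)^n = 58.4 kPa.
For an ideal gas ΔU = nCvΔT with Cv = R/(γ−1) = 33.3 J/(mol·K).
ΔU = 4.20×33.3×(285−472) = -26200 J.

-26200 J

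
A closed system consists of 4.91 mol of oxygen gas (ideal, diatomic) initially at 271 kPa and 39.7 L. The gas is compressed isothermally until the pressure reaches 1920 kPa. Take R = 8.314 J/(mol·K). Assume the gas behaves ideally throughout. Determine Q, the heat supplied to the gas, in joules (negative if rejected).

-21100 J

T₁ = P₁V₁/(nR) = 271×39.7/(4.91×8.314) = 264 K.
Isothermal: T stays 264 K; PV = const ⇒ V₂ = 5.60 L, P₂ = 1920 kPa.
ΔU = 0 (ideal gas, T constant).
W = nRT ln(V₂/V₁) = 4.91×8.314×264×ln(0.141) = -21100 J.
Q = ΔU + W = -21100 J.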